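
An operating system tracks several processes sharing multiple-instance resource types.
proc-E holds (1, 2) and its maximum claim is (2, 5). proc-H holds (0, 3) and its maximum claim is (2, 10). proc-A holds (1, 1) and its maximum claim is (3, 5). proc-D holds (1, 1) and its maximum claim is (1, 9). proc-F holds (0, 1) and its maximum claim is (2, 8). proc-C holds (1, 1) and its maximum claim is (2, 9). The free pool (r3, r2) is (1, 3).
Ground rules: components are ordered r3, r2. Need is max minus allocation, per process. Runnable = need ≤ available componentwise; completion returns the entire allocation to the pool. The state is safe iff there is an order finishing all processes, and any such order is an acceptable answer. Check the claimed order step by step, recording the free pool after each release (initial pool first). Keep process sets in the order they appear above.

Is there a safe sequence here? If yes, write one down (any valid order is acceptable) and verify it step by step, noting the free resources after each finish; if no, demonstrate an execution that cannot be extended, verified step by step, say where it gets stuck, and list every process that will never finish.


The state is UNSAFE.
Key observation: once proc-E, proc-A finish, the pool peaks at (3, 6) — and every remaining process still needs more r2 than that.
Going as far as possible: proc-E, proc-A; after that, nothing fits. Check, step by step:
  pool = (1, 3)
  proc-E: need (1, 3) fits (1, 3); releases (1, 2), pool now (2, 5)
  proc-A: need (2, 4) fits (2, 5); releases (1, 1), pool now (3, 6)
  blocked: proc-H wants (2, 7), pool (3, 6) — not enough r2
  blocked: proc-D wants (0, 8), pool (3, 6) — not enough r2
  blocked: proc-F wants (2, 7), pool (3, 6) — not enough r2
  blocked: proc-C wants (1, 8), pool (3, 6) — not enough r2
Permanently blocked: proc-H, proc-D, proc-F and proc-C.


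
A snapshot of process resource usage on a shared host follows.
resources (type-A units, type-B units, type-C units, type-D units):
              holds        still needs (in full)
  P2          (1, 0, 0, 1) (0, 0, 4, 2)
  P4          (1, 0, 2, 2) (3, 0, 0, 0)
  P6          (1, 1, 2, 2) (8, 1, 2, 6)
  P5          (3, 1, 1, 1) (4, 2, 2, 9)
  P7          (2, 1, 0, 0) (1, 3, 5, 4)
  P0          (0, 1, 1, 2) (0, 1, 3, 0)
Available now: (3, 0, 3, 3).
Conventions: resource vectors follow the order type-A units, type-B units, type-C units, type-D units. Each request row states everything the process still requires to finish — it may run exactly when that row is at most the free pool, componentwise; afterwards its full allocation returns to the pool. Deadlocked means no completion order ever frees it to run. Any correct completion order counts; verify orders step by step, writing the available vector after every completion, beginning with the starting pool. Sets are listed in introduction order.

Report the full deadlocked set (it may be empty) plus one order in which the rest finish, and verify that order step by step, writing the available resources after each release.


Deadlocked set: P6, P5, P7 and P0.
Key observation: after P4, P2 complete, (5, 0, 5, 6) is the best the pool ever gets, yet each leftover process wants more type-B units.
The rest can finish in the order P4, P2. Walking it through:
  pool = (3, 0, 3, 3)
  P4: need (3, 0, 0, 0) fits (3, 0, 3, 3); releases (1, 0, 2, 2), pool now (4, 0, 5, 5)
  P2: need (0, 0, 4, 2) fits (4, 0, 5, 5); releases (1, 0, 0, 1), pool now (5, 0, 5, 6)
The blocked processes can never fit:
  P6 cannot run: need (8, 1, 2, 6) vs free (5, 0, 5, 6) (insufficient type-A units and type-B units)
  P5 cannot run: need (4, 2, 2, 9) vs free (5, 0, 5, 6) (insufficient type-B units and type-D units)
  P7 cannot run: need (1, 3, 5, 4) vs free (5, 0, 5, 6) (insufficient type-B units)
  P0 cannot run: need (0, 1, 3, 0) vs free (5, 0, 5, 6) (insufficient type-B units)


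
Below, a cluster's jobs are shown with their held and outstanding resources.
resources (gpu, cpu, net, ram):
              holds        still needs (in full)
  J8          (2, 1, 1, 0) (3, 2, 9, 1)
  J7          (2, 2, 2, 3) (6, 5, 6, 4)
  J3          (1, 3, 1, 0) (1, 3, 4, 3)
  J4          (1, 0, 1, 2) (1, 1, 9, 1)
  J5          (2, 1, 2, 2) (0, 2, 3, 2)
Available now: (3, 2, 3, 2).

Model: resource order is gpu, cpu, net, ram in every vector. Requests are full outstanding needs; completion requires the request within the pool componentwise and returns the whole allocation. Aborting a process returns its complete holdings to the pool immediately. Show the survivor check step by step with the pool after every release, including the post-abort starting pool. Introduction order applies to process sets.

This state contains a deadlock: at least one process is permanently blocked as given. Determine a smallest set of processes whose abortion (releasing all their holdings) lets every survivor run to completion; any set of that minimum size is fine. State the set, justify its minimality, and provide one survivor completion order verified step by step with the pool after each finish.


Abort J8.
Key observation: the returned (2, 1, 1, 0) from J8 is what brings J4 — unrunnable before, under any order — into play at step 4.
Why nothing smaller works: aborting no one leaves the state deadlocked as given.
One survivor order: J5, J3, J7, J4. Verifying each step (post-abort pool first):
  pool = (5, 3, 4, 2)
  J5: need (0, 2, 3, 2) fits (5, 3, 4, 2); releases (2, 1, 2, 2), pool now (7, 4, 6, 4)
  J3: need (1, 3, 4, 3) fits (7, 4, 6, 4); releases (1, 3, 1, 0), pool now (8, 7, 7, 4)
  J7: need (6, 5, 6, 4) fits (8, 7, 7, 4); releases (2, 2, 2, 3), pool now (10, 9, 9, 7)
  J4: need (1, 1, 9, 1) fits (10, 9, 9, 7); releases (1, 0, 1, 2), pool now (11, 9, 10, 9)


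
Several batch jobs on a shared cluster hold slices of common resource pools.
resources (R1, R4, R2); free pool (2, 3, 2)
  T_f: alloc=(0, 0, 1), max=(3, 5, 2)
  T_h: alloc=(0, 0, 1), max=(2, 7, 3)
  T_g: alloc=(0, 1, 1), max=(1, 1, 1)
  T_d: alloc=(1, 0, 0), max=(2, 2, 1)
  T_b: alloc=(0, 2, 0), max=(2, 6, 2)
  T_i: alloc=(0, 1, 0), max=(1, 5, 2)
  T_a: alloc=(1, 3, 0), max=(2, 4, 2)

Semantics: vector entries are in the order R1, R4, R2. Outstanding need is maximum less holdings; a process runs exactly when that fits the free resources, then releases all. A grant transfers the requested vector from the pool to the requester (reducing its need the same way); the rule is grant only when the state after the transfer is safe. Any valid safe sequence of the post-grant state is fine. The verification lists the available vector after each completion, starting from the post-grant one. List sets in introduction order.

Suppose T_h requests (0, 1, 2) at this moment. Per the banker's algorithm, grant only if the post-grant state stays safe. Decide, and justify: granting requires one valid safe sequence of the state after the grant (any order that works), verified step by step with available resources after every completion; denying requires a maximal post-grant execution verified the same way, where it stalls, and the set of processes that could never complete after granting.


DENY: after the grant no complete ordering would exist.
Key observation: after T_g, T_d the pool peaks at (3, 3, 1), and each blocked process is short somewhere: T_f on R4; T_h on R4; T_b on R4, R2; T_i on R4, R2; T_a on R2.
After a pretend grant, a maximal execution: T_g, T_d — then nothing else fits. Step-by-step check:
  pool = (2, 2, 0)
  T_g: need (1, 0, 0) fits (2, 2, 0); releases (0, 1, 1), pool now (2, 3, 1)
  T_d: need (1, 2, 1) fits (2, 3, 1); releases (1, 0, 0), pool now (3, 3, 1)
  T_f cannot run: need (3, 5, 1) vs free (3, 3, 1) (insufficient R4)
  T_h cannot run: need (2, 6, 0) vs free (3, 3, 1) (insufficient R4)
  T_b cannot run: need (2, 4, 2) vs free (3, 3, 1) (insufficient R4 and R2)
  T_i cannot run: need (1, 4, 2) vs free (3, 3, 1) (insufficient R4 and R2)
  T_a cannot run: need (1, 1, 2) vs free (3, 3, 1) (insufficient R2)
Processes that could never finish after the grant: T_f, T_h, T_b, T_i and T_a.


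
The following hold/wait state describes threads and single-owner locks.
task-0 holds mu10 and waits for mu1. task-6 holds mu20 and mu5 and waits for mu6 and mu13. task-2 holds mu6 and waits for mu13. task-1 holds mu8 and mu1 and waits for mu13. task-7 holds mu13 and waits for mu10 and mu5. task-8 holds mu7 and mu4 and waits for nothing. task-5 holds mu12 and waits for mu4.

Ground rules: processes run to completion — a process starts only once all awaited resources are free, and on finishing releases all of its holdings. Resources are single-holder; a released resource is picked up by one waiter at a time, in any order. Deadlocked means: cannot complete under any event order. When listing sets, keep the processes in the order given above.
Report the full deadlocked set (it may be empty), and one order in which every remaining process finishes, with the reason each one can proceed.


The deadlocked set is task-0, task-6, task-2, task-1 and task-7.
Key observation: the wait chain closes on itself along task-0 -> task-1 -> task-7 -> task-0; task-6 and task-2 are caught in further circular waits.
The rest can finish in the order task-8, task-5.
Step-by-step check:
  run task-8 (it waits on nothing); releases mu7 and mu4
  task-5 waits on mu4 — all released -> runs and releases mu12


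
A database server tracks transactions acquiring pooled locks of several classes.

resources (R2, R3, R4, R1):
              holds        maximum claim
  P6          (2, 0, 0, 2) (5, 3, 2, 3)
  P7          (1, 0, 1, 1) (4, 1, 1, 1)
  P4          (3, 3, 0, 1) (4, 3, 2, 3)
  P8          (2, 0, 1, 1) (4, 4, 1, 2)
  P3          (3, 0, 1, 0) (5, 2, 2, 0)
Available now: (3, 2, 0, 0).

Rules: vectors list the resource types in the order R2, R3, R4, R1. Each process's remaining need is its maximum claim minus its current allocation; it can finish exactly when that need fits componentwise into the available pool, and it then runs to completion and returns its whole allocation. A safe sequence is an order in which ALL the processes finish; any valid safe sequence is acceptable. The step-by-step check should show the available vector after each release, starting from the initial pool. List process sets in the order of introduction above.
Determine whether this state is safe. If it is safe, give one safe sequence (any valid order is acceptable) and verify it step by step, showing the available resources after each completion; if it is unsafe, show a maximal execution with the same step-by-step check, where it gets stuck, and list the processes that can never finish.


UNSAFE — no complete ordering exists.
Key observation: after P7, P3 the pool peaks at (7, 2, 2, 1), and each blocked process is short somewhere: P6 on R3; P4 on R1; P8 on R3.
Going as far as possible: P7, P3; after that, nothing fits. Walking it through:
  pool = (3, 2, 0, 0)
  P7 needs (3, 1, 0, 0) <= (3, 2, 0, 0) -> finishes; pool += (1, 0, 1, 1) = (4, 2, 1, 1)
  P3 needs (2, 2, 1, 0) <= (4, 2, 1, 1) -> finishes; pool += (3, 0, 1, 0) = (7, 2, 2, 1)
  blocked: P6 wants (3, 3, 2, 1), pool (7, 2, 2, 1) — not enough R3
  blocked: P4 wants (1, 0, 2, 2), pool (7, 2, 2, 1) — not enough R1
  blocked: P8 wants (2, 4, 0, 1), pool (7, 2, 2, 1) — not enough R3
Processes that can never finish: P6, P4 and P8.


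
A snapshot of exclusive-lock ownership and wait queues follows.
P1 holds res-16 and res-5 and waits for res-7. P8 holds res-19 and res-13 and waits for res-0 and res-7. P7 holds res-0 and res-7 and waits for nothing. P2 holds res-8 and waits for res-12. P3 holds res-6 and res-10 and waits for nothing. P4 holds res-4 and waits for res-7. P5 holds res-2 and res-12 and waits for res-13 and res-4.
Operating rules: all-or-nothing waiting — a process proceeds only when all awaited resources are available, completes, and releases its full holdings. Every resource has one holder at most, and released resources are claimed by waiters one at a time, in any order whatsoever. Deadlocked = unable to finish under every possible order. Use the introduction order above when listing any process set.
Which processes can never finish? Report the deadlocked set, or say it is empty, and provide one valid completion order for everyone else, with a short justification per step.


No process is deadlocked.
Key observation: all waits point, directly or indirectly, at processes that can finish, so nothing is permanently blocked.
A valid finishing order for the others: P7, P8, P3, P4, P5, P1, P2.
Verifying each step:
  P7 waits on nothing -> runs at once and releases res-0 and res-7
  P8 waits on res-0 and res-7 — all released -> runs and releases res-19 and res-13
  P3 waits on nothing -> runs at once and releases res-6 and res-10
  P4 waits on res-7 — all released -> runs and releases res-4
  P5 waits on res-13 and res-4 — all released -> runs and releases res-2 and res-12
  P1 waits on res-7 — all released -> runs and releases res-16 and res-5
  P2 waits on res-12 — all released -> runs and releases res-8


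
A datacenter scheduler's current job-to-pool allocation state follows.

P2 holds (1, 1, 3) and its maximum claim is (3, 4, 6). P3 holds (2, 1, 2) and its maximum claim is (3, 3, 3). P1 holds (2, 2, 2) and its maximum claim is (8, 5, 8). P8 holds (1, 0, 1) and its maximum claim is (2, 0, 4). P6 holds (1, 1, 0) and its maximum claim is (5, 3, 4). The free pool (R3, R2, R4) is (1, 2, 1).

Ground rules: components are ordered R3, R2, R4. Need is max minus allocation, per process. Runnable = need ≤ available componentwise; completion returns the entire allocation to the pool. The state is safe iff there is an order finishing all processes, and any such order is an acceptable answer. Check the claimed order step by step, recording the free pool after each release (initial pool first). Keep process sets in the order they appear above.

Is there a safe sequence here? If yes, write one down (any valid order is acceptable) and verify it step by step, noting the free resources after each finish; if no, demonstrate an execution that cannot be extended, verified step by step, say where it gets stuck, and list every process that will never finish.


The state is SAFE; one workable sequence: P3, P2, P8, P6, P1.
Key observation: P3 marks the first exact bind of the order: its need (1, 2, 1) fits the free (1, 2, 1) with zero slack on a requested resource.
Step-by-step check:
  pool = (1, 2, 1)
  P3 needs (1, 2, 1) <= (1, 2, 1) -> finishes; pool += (2, 1, 2) = (3, 3, 3)
  P2 needs (2, 3, 3) <= (3, 3, 3) -> finishes; pool += (1, 1, 3) = (4, 4, 6)
  P8 needs (1, 0, 3) <= (4, 4, 6) -> finishes; pool += (1, 0, 1) = (5, 4, 7)
  P6 needs (4, 2, 4) <= (5, 4, 7) -> finishes; pool += (1, 1, 0) = (6, 5, 7)
  P1 needs (6, 3, 6) <= (6, 5, 7) -> finishes; pool += (2, 2, 2) = (8, 7, 9)


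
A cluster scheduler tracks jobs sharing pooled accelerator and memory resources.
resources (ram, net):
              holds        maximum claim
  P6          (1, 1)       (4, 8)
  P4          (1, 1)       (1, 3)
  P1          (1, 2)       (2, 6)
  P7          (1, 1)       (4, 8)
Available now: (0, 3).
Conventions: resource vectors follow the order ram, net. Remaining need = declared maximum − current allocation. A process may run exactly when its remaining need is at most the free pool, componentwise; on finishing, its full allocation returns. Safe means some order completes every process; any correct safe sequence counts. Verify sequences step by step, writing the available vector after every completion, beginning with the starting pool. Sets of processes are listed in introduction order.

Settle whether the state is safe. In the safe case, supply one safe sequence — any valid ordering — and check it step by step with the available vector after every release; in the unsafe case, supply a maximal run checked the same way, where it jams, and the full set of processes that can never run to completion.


UNSAFE.
Key observation: P4, P1 can finish, but then (2, 6) is all there is, and the blocked group's ram demands exceed it.
A maximal execution: P4, P1 — then nothing else fits. Step-by-step check:
  pool = (0, 3)
  P4 needs (0, 2) <= (0, 3) -> finishes; pool += (1, 1) = (1, 4)
  P1 needs (1, 4) <= (1, 4) -> finishes; pool += (1, 2) = (2, 6)
  P6 cannot run: need (3, 7) vs free (2, 6) (insufficient ram and net)
  P7 cannot run: need (3, 7) vs free (2, 6) (insufficient ram and net)
Processes that can never finish: P6 and P7.


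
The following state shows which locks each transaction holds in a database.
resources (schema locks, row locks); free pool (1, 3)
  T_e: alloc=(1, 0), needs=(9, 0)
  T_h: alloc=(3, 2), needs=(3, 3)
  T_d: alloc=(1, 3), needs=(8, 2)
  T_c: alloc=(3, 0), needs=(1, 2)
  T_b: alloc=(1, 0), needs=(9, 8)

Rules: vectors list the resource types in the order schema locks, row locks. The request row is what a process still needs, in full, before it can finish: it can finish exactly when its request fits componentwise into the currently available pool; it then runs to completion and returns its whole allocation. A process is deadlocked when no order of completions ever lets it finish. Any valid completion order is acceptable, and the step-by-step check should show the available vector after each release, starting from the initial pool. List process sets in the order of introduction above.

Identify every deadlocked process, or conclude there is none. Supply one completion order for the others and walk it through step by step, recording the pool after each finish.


The deadlocked set is T_e, T_d and T_b.
Key observation: after T_c, T_h complete, (7, 5) is the best the pool ever gets, yet each leftover process wants more schema locks.
A valid finishing order for the others: T_c, T_h. Check, step by step:
  pool = (1, 3)
  T_c: need (1, 2) fits (1, 3); releases (3, 0), pool now (4, 3)
  T_h: need (3, 3) fits (4, 3); releases (3, 2), pool now (7, 5)
The blocked processes can never fit:
  blocked: T_e wants (9, 0), pool (7, 5) — not enough schema locks
  blocked: T_d wants (8, 2), pool (7, 5) — not enough schema locks
  blocked: T_b wants (9, 8), pool (7, 5) — not enough schema locks and row locks


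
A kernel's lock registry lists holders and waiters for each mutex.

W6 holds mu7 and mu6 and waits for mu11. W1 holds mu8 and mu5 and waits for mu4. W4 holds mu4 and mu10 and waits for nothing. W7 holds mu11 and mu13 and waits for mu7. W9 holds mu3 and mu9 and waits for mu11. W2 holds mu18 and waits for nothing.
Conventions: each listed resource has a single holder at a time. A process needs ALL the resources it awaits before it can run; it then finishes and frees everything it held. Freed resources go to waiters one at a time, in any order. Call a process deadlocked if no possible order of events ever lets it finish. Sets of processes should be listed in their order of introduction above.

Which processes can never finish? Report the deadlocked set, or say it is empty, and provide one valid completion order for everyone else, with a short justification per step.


Deadlocked set: W6, W7 and W9.
Key observation: W6 -> W7 -> W6 is a circular wait — nothing in it can go first; W9 waits into the deadlock from upstream.
One completion order for the rest: W4, W2, W1.
Step-by-step check:
  run W4 (it waits on nothing); releases mu4 and mu10
  run W2 (it waits on nothing); releases mu18
  run W1 (all its waits — mu4 — are resolved); releases mu8 and mu5


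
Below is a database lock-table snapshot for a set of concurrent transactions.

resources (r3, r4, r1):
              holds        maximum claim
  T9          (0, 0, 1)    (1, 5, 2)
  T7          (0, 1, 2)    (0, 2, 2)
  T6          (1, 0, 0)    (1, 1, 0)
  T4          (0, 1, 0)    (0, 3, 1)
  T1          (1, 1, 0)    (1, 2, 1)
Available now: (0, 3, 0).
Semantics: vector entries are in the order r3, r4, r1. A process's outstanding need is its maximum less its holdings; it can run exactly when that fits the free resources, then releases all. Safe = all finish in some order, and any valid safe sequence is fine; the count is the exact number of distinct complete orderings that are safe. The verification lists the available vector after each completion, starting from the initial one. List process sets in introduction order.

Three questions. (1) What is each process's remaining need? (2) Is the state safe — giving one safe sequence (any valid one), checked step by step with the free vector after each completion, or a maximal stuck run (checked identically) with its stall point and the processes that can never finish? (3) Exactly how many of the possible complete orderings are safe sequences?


(1) Need matrix, components ordered r3, r4, r1:
  T9: (1, 5, 1)
  T7: (0, 1, 0)
  T6: (0, 1, 0)
  T4: (0, 2, 1)
  T1: (0, 1, 1)
(2) SAFE. One safe sequence: T6, T7, T1, T4, T9.
Key observation: the order never hits an exact fit; T1 is the first step at the minimum slack of 1 on its requested resources ((0, 1, 1), (1, 4, 2) free).
Verifying each step:
  pool = (0, 3, 0)
  run T6 (needs (0, 1, 0), free (0, 3, 0)); after release of (1, 0, 0) the pool is (1, 3, 0)
  run T7 (needs (0, 1, 0), free (1, 3, 0)); after release of (0, 1, 2) the pool is (1, 4, 2)
  run T1 (needs (0, 1, 1), free (1, 4, 2)); after release of (1, 1, 0) the pool is (2, 5, 2)
  run T4 (needs (0, 2, 1), free (2, 5, 2)); after release of (0, 1, 0) the pool is (2, 6, 2)
  run T9 (needs (1, 5, 1), free (2, 6, 2)); after release of (0, 0, 1) the pool is (2, 6, 3)
(3) Exactly 18 of the possible complete orderings are safe sequences.


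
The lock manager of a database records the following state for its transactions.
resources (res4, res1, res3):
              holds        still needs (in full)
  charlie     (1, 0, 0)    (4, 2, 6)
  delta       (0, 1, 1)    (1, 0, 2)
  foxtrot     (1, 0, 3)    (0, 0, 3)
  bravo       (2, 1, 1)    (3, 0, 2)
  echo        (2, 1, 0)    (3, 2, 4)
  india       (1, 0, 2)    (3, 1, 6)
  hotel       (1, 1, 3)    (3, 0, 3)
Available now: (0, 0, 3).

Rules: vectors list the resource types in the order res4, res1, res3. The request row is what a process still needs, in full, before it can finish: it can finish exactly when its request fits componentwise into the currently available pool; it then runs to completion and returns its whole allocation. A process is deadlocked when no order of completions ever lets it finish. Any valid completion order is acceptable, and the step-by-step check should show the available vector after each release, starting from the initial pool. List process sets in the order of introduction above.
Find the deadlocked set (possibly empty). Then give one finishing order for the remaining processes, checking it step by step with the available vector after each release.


Deadlocked set: charlie, bravo, echo, india and hotel.
Key observation: the wall is res4: completing foxtrot, delta brings the pool only to (1, 1, 7), and all the rest need more.
One completion order for the rest: foxtrot, delta. Verifying each step:
  pool = (0, 0, 3)
  run foxtrot (needs (0, 0, 3), free (0, 0, 3)); after release of (1, 0, 3) the pool is (1, 0, 6)
  run delta (needs (1, 0, 2), free (1, 0, 6)); after release of (0, 1, 1) the pool is (1, 1, 7)
None of the blocked processes ever fits:
  blocked: charlie wants (4, 2, 6), pool (1, 1, 7) — not enough res4 and res1
  blocked: bravo wants (3, 0, 2), pool (1, 1, 7) — not enough res4
  blocked: echo wants (3, 2, 4), pool (1, 1, 7) — not enough res4 and res1
  blocked: india wants (3, 1, 6), pool (1, 1, 7) — not enough res4
  blocked: hotel wants (3, 0, 3), pool (1, 1, 7) — not enough res4


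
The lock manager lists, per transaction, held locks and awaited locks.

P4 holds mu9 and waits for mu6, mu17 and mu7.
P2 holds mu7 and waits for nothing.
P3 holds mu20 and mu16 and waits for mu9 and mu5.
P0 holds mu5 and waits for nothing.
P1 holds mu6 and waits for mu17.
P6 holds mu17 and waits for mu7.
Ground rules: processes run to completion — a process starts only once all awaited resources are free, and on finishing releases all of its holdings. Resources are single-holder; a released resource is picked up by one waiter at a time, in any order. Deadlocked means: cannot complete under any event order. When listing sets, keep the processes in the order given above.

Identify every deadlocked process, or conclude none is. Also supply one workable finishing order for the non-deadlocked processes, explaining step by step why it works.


No process is deadlocked.
Key observation: although several processes wait, no cycle exists — each chain bottoms out at a free runner.
The rest can finish in the order P2, P6, P0, P1, P4, P3.
Step-by-step check:
  run P2 (it waits on nothing); releases mu7
  P6: everything it awaited (mu7) is free; runs, freeing mu17
  run P0 (it waits on nothing); releases mu5
  P1: everything it awaited (mu17) is free; runs, freeing mu6
  P4: everything it awaited (mu6, mu17 and mu7) is free; runs, freeing mu9
  P3: everything it awaited (mu9 and mu5) is free; runs, freeing mu20 and mu16


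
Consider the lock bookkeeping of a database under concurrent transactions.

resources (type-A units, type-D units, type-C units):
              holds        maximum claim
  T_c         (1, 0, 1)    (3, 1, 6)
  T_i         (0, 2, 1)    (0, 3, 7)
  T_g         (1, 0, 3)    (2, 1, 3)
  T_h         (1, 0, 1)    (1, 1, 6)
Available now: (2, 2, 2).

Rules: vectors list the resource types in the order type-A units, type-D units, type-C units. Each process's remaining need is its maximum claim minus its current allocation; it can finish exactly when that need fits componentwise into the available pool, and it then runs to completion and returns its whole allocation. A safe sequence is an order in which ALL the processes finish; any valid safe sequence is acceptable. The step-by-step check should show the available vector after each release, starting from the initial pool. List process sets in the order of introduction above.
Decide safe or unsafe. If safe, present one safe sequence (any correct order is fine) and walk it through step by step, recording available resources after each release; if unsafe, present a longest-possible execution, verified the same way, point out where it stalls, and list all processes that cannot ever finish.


SAFE, for example via the order T_g, T_c, T_i, T_h.
Key observation: at T_c the run first touches a limit — (2, 1, 5) against (3, 2, 5), exact on a resource it actually requests.
Walking it through:
  pool = (2, 2, 2)
  T_g needs (1, 1, 0) <= (2, 2, 2) -> finishes; pool += (1, 0, 3) = (3, 2, 5)
  T_c needs (2, 1, 5) <= (3, 2, 5) -> finishes; pool += (1, 0, 1) = (4, 2, 6)
  T_i needs (0, 1, 6) <= (4, 2, 6) -> finishes; pool += (0, 2, 1) = (4, 4, 7)
  T_h needs (0, 1, 5) <= (4, 4, 7) -> finishes; pool += (1, 0, 1) = (5, 4, 8)


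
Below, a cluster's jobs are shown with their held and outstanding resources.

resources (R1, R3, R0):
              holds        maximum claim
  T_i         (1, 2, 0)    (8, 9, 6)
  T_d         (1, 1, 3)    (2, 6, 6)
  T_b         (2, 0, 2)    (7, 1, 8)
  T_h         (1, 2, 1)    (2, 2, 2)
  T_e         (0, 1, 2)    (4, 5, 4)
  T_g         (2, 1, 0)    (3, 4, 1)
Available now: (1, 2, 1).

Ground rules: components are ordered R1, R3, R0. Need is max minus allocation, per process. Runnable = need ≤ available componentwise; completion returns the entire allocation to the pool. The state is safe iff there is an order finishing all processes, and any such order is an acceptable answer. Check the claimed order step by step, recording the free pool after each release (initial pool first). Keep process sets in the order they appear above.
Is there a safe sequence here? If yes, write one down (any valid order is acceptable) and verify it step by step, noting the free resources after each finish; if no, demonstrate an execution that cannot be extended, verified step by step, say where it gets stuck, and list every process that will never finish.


The state is SAFE; one workable sequence: T_h, T_g, T_e, T_d, T_b, T_i.
Key observation: T_h is the earliest step where a requested resource binds exactly: need (1, 0, 1), pool (1, 2, 1) at its turn.
Verifying each step:
  pool = (1, 2, 1)
  run T_h (needs (1, 0, 1), free (1, 2, 1)); after release of (1, 2, 1) the pool is (2, 4, 2)
  run T_g (needs (1, 3, 1), free (2, 4, 2)); after release of (2, 1, 0) the pool is (4, 5, 2)
  run T_e (needs (4, 4, 2), free (4, 5, 2)); after release of (0, 1, 2) the pool is (4, 6, 4)
  run T_d (needs (1, 5, 3), free (4, 6, 4)); after release of (1, 1, 3) the pool is (5, 7, 7)
  run T_b (needs (5, 1, 6), free (5, 7, 7)); after release of (2, 0, 2) the pool is (7, 7, 9)
  run T_i (needs (7, 7, 6), free (7, 7, 9)); after release of (1, 2, 0) the pool is (8, 9, 9)


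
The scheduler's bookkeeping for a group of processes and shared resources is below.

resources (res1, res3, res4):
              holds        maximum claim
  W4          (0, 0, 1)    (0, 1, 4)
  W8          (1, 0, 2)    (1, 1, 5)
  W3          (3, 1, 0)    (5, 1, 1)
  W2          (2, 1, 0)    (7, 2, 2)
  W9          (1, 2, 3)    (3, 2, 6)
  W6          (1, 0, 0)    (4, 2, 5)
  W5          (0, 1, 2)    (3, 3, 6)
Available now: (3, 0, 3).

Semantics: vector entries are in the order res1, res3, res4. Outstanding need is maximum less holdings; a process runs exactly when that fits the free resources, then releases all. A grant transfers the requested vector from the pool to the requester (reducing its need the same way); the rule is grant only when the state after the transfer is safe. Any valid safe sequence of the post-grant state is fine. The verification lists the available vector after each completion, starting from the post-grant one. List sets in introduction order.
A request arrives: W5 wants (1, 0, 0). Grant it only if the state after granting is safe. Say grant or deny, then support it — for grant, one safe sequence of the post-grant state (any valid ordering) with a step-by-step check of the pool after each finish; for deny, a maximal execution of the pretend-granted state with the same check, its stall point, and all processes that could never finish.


GRANT — the state after the grant stays safe, e.g. via W3, W8, W2, W9, W4, W5, W6.
Key observation: with (2, 0, 3) left after the transfer, W3 can run at once — the state stays safe.
Step-by-step check of the post-grant state:
  pool = (2, 0, 3)
  W3 needs (2, 0, 1) <= (2, 0, 3) -> finishes; pool += (3, 1, 0) = (5, 1, 3)
  W8 needs (0, 1, 3) <= (5, 1, 3) -> finishes; pool += (1, 0, 2) = (6, 1, 5)
  W2 needs (5, 1, 2) <= (6, 1, 5) -> finishes; pool += (2, 1, 0) = (8, 2, 5)
  W9 needs (2, 0, 3) <= (8, 2, 5) -> finishes; pool += (1, 2, 3) = (9, 4, 8)
  W4 needs (0, 1, 3) <= (9, 4, 8) -> finishes; pool += (0, 0, 1) = (9, 4, 9)
  W5 needs (2, 2, 4) <= (9, 4, 9) -> finishes; pool += (1, 1, 2) = (10, 5, 11)
  W6 needs (3, 2, 5) <= (10, 5, 11) -> finishes; pool += (1, 0, 0) = (11, 5, 11)


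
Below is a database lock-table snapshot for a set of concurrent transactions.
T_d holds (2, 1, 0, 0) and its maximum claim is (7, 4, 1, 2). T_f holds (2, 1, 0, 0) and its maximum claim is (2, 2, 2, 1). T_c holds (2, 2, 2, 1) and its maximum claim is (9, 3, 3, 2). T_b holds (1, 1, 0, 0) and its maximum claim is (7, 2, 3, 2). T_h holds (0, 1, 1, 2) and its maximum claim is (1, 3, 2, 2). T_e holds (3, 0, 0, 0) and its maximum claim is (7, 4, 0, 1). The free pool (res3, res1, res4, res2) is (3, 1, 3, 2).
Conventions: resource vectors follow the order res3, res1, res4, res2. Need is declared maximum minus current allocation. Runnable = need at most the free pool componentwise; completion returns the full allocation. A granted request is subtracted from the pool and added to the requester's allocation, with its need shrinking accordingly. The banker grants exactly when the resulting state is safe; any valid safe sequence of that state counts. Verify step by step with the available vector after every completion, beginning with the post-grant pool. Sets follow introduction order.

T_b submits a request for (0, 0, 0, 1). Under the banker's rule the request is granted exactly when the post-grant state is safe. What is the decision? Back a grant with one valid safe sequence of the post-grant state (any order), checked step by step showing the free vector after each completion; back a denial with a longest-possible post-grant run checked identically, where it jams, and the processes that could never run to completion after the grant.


GRANT — the state after the grant stays safe, e.g. via T_f, T_h, T_d, T_c, T_e, T_b.
Key observation: granting shrinks the pool to (3, 1, 3, 1), yet T_f still fits and the chain goes through.
Check on the post-grant state, step by step:
  pool = (3, 1, 3, 1)
  run T_f (needs (0, 1, 2, 1), free (3, 1, 3, 1)); after release of (2, 1, 0, 0) the pool is (5, 2, 3, 1)
  run T_h (needs (1, 2, 1, 0), free (5, 2, 3, 1)); after release of (0, 1, 1, 2) the pool is (5, 3, 4, 3)
  run T_d (needs (5, 3, 1, 2), free (5, 3, 4, 3)); after release of (2, 1, 0, 0) the pool is (7, 4, 4, 3)
  run T_c (needs (7, 1, 1, 1), free (7, 4, 4, 3)); after release of (2, 2, 2, 1) the pool is (9, 6, 6, 4)
  run T_e (needs (4, 4, 0, 1), free (9, 6, 6, 4)); after release of (3, 0, 0, 0) the pool is (12, 6, 6, 4)
  run T_b (needs (6, 1, 3, 1), free (12, 6, 6, 4)); after release of (1, 1, 0, 1) the pool is (13, 7, 6, 5)


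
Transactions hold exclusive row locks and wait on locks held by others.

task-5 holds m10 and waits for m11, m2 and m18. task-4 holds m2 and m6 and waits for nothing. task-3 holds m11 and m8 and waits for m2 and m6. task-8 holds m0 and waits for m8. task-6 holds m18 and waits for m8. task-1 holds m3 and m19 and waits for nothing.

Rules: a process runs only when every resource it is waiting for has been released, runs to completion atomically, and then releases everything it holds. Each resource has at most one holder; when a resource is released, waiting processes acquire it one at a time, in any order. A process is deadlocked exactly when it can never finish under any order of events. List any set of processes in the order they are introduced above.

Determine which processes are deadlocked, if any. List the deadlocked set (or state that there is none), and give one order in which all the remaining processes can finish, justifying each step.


No process is deadlocked.
Key observation: all waits point, directly or indirectly, at processes that can finish, so nothing is permanently blocked.
The rest can finish in the order task-4, task-3, task-6, task-8, task-5, task-1.
Walking it through:
  run task-4 (it waits on nothing); releases m2 and m6
  task-3 waits on m2 and m6 — all released -> runs and releases m11 and m8
  task-6 waits on m8 — all released -> runs and releases m18
  task-8 waits on m8 — all released -> runs and releases m0
  task-5 waits on m11, m2 and m18 — all released -> runs and releases m10
  run task-1 (it waits on nothing); releases m3 and m19


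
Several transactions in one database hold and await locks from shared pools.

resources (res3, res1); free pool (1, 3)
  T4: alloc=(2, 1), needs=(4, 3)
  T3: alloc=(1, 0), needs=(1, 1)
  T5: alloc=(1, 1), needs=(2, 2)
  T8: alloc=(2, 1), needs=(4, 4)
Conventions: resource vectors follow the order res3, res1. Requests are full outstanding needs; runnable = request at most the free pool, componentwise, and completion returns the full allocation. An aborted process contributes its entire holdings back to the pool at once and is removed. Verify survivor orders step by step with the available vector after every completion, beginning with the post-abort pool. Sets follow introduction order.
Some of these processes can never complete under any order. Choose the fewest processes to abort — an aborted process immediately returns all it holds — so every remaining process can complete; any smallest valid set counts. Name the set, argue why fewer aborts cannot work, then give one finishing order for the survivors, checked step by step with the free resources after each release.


Abort T4.
Key observation: aborting T4 returns (2, 1), and T8 — hopeless before — runs at step 2 with the returned capacity in the pool.
Minimality: the empty abort set fails — the state is deadlocked as it stands.
One survivor order: T5, T8, T3. Verifying each step (post-abort pool first):
  pool = (3, 4)
  T5 needs (2, 2) <= (3, 4) -> finishes; pool += (1, 1) = (4, 5)
  T8 needs (4, 4) <= (4, 5) -> finishes; pool += (2, 1) = (6, 6)
  T3 needs (1, 1) <= (6, 6) -> finishes; pool += (1, 0) = (7, 6)


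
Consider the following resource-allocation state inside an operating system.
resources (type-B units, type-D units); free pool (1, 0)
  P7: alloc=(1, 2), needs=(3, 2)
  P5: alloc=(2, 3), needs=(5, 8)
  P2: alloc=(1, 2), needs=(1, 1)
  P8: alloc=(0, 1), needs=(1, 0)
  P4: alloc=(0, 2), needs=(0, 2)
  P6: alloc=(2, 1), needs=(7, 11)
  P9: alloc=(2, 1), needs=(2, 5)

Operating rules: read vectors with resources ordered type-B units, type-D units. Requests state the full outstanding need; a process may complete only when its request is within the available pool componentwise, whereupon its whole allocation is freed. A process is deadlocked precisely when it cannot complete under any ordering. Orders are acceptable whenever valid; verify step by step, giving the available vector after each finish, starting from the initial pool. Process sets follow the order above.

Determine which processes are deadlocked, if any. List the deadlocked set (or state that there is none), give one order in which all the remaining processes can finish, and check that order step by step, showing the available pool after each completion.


Nothing here is deadlocked.
Key observation: P8 fits the free pool immediately, and its release cascades until everyone finishes.
One completion order for the rest: P8, P2, P4, P9, P7, P5, P6. Step-by-step check:
  pool = (1, 0)
  P8 needs (1, 0) <= (1, 0) -> finishes; pool += (0, 1) = (1, 1)
  P2 needs (1, 1) <= (1, 1) -> finishes; pool += (1, 2) = (2, 3)
  P4 needs (0, 2) <= (2, 3) -> finishes; pool += (0, 2) = (2, 5)
  P9 needs (2, 5) <= (2, 5) -> finishes; pool += (2, 1) = (4, 6)
  P7 needs (3, 2) <= (4, 6) -> finishes; pool += (1, 2) = (5, 8)
  P5 needs (5, 8) <= (5, 8) -> finishes; pool += (2, 3) = (7, 11)
  P6 needs (7, 11) <= (7, 11) -> finishes; pool += (2, 1) = (9, 12)


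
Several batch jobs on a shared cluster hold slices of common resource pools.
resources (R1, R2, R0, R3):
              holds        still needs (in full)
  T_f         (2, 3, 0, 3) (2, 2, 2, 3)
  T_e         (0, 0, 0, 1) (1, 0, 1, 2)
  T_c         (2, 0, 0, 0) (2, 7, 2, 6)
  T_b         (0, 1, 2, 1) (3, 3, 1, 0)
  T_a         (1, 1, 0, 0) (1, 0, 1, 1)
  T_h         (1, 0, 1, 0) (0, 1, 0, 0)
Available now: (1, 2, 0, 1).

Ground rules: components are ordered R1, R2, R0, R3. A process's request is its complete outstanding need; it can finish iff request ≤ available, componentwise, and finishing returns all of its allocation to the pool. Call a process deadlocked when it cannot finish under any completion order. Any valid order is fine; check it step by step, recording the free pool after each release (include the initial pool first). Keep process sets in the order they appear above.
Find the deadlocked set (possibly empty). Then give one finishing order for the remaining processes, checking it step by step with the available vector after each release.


No process is deadlocked.
Key observation: there is always a runnable process — T_h first — so the state unwinds completely.
One completion order for the rest: T_h, T_a, T_b, T_e, T_f, T_c. Step-by-step check:
  pool = (1, 2, 0, 1)
  T_h needs (0, 1, 0, 0) <= (1, 2, 0, 1) -> finishes; pool += (1, 0, 1, 0) = (2, 2, 1, 1)
  T_a needs (1, 0, 1, 1) <= (2, 2, 1, 1) -> finishes; pool += (1, 1, 0, 0) = (3, 3, 1, 1)
  T_b needs (3, 3, 1, 0) <= (3, 3, 1, 1) -> finishes; pool += (0, 1, 2, 1) = (3, 4, 3, 2)
  T_e needs (1, 0, 1, 2) <= (3, 4, 3, 2) -> finishes; pool += (0, 0, 0, 1) = (3, 4, 3, 3)
  T_f needs (2, 2, 2, 3) <= (3, 4, 3, 3) -> finishes; pool += (2, 3, 0, 3) = (5, 7, 3, 6)
  T_c needs (2, 7, 2, 6) <= (5, 7, 3, 6) -> finishes; pool += (2, 0, 0, 0) = (7, 7, 3, 6)


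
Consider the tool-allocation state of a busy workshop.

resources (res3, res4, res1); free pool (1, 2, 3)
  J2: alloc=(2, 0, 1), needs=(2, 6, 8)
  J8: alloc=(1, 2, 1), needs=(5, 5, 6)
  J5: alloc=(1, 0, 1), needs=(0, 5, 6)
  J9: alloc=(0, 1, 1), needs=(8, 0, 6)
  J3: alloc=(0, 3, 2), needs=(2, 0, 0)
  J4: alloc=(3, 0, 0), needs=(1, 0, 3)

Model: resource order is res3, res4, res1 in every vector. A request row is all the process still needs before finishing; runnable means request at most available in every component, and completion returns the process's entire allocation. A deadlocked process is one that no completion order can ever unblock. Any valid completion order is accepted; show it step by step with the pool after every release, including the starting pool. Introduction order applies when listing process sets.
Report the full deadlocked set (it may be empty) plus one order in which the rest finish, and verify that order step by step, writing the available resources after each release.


The deadlocked set is J2, J8, J5 and J9.
Key observation: the pool after J4, J3 is (4, 5, 5); every surviving request exceeds it in res1, so progress ends there.
A valid finishing order for the others: J4, J3. Verifying each step:
  pool = (1, 2, 3)
  J4: need (1, 0, 3) fits (1, 2, 3); releases (3, 0, 0), pool now (4, 2, 3)
  J3: need (2, 0, 0) fits (4, 2, 3); releases (0, 3, 2), pool now (4, 5, 5)
None of the blocked processes ever fits:
  J2 still needs (2, 6, 8) but only (4, 5, 5) is free — short on res4 and res1
  J8 still needs (5, 5, 6) but only (4, 5, 5) is free — short on res3 and res1
  J5 still needs (0, 5, 6) but only (4, 5, 5) is free — short on res1
  J9 still needs (8, 0, 6) but only (4, 5, 5) is free — short on res3 and res1
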